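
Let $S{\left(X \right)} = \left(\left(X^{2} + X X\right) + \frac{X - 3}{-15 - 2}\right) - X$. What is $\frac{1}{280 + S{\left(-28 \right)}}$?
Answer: $\frac{17}{31923} \approx 0.00053253$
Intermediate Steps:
$S{\left(X \right)} = \frac{3}{17} + 2 X^{2} - \frac{18 X}{17}$ ($S{\left(X \right)} = \left(\left(X^{2} + X^{2}\right) + \frac{-3 + X}{-17}\right) - X = \left(2 X^{2} + \left(-3 + X\right) \left(- \frac{1}{17}\right)\right) - X = \left(2 X^{2} - \left(- \frac{3}{17} + \frac{X}{17}\right)\right) - X = \left(\frac{3}{17} + 2 X^{2} - \frac{X}{17}\right) - X = \frac{3}{17} + 2 X^{2} - \frac{18 X}{17}$)
$\frac{1}{280 + S{\left(-28 \right)}} = \frac{1}{280 + \left(\frac{3}{17} + 2 \left(-28\right)^{2} - - \frac{504}{17}\right)} = \frac{1}{280 + \left(\frac{3}{17} + 2 \cdot 784 + \frac{504}{17}\right)} = \frac{1}{280 + \left(\frac{3}{17} + 1568 + \frac{504}{17}\right)} = \frac{1}{280 + \frac{27163}{17}} = \frac{1}{\frac{31923}{17}} = \frac{17}{31923}$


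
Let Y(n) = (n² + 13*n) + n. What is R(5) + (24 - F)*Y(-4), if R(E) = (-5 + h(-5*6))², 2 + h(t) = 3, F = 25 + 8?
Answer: 376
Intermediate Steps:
F = 33
h(t) = 1 (h(t) = -2 + 3 = 1)
R(E) = 16 (R(E) = (-5 + 1)² = (-4)² = 16)
Y(n) = n² + 14*n
R(5) + (24 - F)*Y(-4) = 16 + (24 - 1*33)*(-4*(14 - 4)) = 16 + (24 - 33)*(-4*10) = 16 - 9*(-40) = 16 + 360 = 376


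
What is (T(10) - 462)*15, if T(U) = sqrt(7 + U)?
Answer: -6930 + 15*sqrt(17) ≈ -6868.2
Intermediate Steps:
(T(10) - 462)*15 = (sqrt(7 + 10) - 462)*15 = (sqrt(17) - 462)*15 = (-462 + sqrt(17))*15 = -6930 + 15*sqrt(17)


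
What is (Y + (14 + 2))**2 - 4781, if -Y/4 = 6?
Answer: -4717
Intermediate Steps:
Y = -24 (Y = -4*6 = -24)
(Y + (14 + 2))**2 - 4781 = (-24 + (14 + 2))**2 - 4781 = (-24 + 16)**2 - 4781 = (-8)**2 - 4781 = 64 - 4781 = -4717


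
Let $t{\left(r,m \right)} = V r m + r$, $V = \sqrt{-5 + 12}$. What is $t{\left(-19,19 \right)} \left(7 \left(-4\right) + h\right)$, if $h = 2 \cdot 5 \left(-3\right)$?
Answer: $1102 + 20938 \sqrt{7} \approx 56499.0$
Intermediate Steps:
$V = \sqrt{7} \approx 2.6458$
$h = -30$ ($h = 10 \left(-3\right) = -30$)
$t{\left(r,m \right)} = r + m r \sqrt{7}$ ($t{\left(r,m \right)} = \sqrt{7} r m + r = r \sqrt{7} m + r = m r \sqrt{7} + r = r + m r \sqrt{7}$)
$t{\left(-19,19 \right)} \left(7 \left(-4\right) + h\right) = - 19 \left(1 + 19 \sqrt{7}\right) \left(7 \left(-4\right) - 30\right) = \left(-19 - 361 \sqrt{7}\right) \left(-28 - 30\right) = \left(-19 - 361 \sqrt{7}\right) \left(-58\right) = 1102 + 20938 \sqrt{7}$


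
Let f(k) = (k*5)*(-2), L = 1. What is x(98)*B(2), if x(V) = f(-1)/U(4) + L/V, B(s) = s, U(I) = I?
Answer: 246/49 ≈ 5.0204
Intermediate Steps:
f(k) = -10*k (f(k) = (5*k)*(-2) = -10*k)
x(V) = 5/2 + 1/V (x(V) = -10*(-1)/4 + 1/V = 10*(1/4) + 1/V = 5/2 + 1/V)
x(98)*B(2) = (5/2 + 1/98)*2 = (123/49)*2 = 246/49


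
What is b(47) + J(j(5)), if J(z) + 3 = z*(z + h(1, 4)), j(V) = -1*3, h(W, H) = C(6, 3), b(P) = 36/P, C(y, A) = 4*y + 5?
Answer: -3771/47 ≈ -80.234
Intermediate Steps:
C(y, A) = 5 + 4*y
h(W, H) = 29 (h(W, H) = 5 + 4*6 = 5 + 24 = 29)
j(V) = -3
J(z) = -3 + z*(29 + z) (J(z) = -3 + z*(z + 29) = -3 + z*(29 + z))
b(47) + J(j(5)) = 36/47 + (-3 + (-3)² + 29*(-3)) = 36*(1/47) + (-3 + 9 - 87) = 36/47 - 81 = -3771/47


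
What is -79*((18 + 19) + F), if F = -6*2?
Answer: -1975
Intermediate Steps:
F = -12
-79*((18 + 19) + F) = -79*((18 + 19) - 12) = -79*(37 - 12) = -79*25 = -1975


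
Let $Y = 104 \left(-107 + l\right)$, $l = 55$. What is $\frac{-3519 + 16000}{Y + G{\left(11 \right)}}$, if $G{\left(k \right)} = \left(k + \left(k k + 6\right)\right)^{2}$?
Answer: $\frac{1783}{1948} \approx 0.9153$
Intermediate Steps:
$G{\left(k \right)} = \left(6 + k + k^{2}\right)^{2}$ ($G{\left(k \right)} = \left(k + \left(k^{2} + 6\right)\right)^{2} = \left(k + \left(6 + k^{2}\right)\right)^{2} = \left(6 + k + k^{2}\right)^{2}$)
$Y = -5408$ ($Y = 104 \left(-107 + 55\right) = 104 \left(-52\right) = -5408$)
$\frac{-3519 + 16000}{Y + G{\left(11 \right)}} = \frac{-3519 + 16000}{-5408 + \left(6 + 11 + 11^{2}\right)^{2}} = \frac{12481}{-5408 + \left(6 + 11 + 121\right)^{2}} = \frac{12481}{-5408 + 138^{2}} = \frac{12481}{-5408 + 19044} = \frac{12481}{13636} = 12481 \cdot \frac{1}{13636} = \frac{1783}{1948}$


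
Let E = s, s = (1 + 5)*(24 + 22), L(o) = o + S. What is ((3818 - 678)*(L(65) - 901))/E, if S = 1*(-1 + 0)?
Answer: -219015/23 ≈ -9522.4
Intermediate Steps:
S = -1 (S = 1*(-1) = -1)
L(o) = -1 + o (L(o) = o - 1 = -1 + o)
s = 276 (s = 6*46 = 276)
E = 276
((3818 - 678)*(L(65) - 901))/E = ((3818 - 678)*((-1 + 65) - 901))/276 = (3140*(64 - 901))*(1/276) = (3140*(-837))*(1/276) = -2628180*1/276 = -219015/23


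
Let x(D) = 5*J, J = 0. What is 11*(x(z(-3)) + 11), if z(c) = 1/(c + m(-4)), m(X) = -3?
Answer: 121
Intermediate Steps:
z(c) = 1/(-3 + c) (z(c) = 1/(c - 3) = 1/(-3 + c))
x(D) = 0 (x(D) = 5*0 = 0)
11*(x(z(-3)) + 11) = 11*(0 + 11) = 11*11 = 121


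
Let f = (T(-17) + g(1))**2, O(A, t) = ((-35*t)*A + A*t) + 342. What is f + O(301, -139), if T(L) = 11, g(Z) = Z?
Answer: 1423012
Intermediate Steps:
O(A, t) = 342 - 34*A*t (O(A, t) = (-35*A*t + A*t) + 342 = -34*A*t + 342 = 342 - 34*A*t)
f = 144 (f = (11 + 1)**2 = 12**2 = 144)
f + O(301, -139) = 144 + (342 - 34*301*(-139)) = 144 + (342 + 1422526) = 144 + 1422868 = 1423012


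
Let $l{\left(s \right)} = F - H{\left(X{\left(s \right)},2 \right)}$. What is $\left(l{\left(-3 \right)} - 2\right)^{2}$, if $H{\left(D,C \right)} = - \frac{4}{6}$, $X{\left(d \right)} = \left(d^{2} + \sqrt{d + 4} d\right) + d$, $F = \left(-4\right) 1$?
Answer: $\frac{256}{9} \approx 28.444$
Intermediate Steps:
$F = -4$
$X{\left(d \right)} = d + d^{2} + d \sqrt{4 + d}$ ($X{\left(d \right)} = \left(d^{2} + \sqrt{4 + d} d\right) + d = \left(d^{2} + d \sqrt{4 + d}\right) + d = d + d^{2} + d \sqrt{4 + d}$)
$H{\left(D,C \right)} = - \frac{2}{3}$ ($H{\left(D,C \right)} = \left(-4\right) \frac{1}{6} = - \frac{2}{3}$)
$l{\left(s \right)} = - \frac{10}{3}$ ($l{\left(s \right)} = -4 - - \frac{2}{3} = -4 + \frac{2}{3} = - \frac{10}{3}$)
$\left(l{\left(-3 \right)} - 2\right)^{2} = \left(- \frac{10}{3} - 2\right)^{2} = \left(- \frac{16}{3}\right)^{2} = \frac{256}{9}$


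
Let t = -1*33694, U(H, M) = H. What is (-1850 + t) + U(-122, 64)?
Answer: -35666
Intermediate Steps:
t = -33694
(-1850 + t) + U(-122, 64) = (-1850 - 33694) - 122 = -35544 - 122 = -35666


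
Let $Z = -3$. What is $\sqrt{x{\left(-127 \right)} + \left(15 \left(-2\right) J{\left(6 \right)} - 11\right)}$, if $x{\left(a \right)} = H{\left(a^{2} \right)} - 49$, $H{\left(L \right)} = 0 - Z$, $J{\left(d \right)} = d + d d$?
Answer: $i \sqrt{1317} \approx 36.29 i$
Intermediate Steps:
$J{\left(d \right)} = d + d^{2}$
$H{\left(L \right)} = 3$ ($H{\left(L \right)} = 0 - -3 = 0 + 3 = 3$)
$x{\left(a \right)} = -46$ ($x{\left(a \right)} = 3 - 49 = -46$)
$\sqrt{x{\left(-127 \right)} + \left(15 \left(-2\right) J{\left(6 \right)} - 11\right)} = \sqrt{-46 + \left(15 \left(-2\right) 6 \left(1 + 6\right) - 11\right)} = \sqrt{-46 - \left(11 + 30 \cdot 6 \cdot 7\right)} = \sqrt{-46 - 1271} = \sqrt{-1317} = i \sqrt{1317}$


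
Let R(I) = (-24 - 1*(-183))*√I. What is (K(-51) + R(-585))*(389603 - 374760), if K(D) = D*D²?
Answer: -1968938793 + 7080111*I*√65 ≈ -1.9689e+9 + 5.7082e+7*I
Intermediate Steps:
R(I) = 159*√I (R(I) = (-24 + 183)*√I = 159*√I)
K(D) = D³
(K(-51) + R(-585))*(389603 - 374760) = ((-51)³ + 159*√(-585))*(389603 - 374760) = (-132651 + 159*(3*I*√65))*14843 = (-132651 + 477*I*√65)*14843 = -1968938793 + 7080111*I*√65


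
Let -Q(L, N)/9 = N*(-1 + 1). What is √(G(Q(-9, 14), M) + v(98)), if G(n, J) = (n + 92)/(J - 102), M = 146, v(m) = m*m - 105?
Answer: 8*√17963/11 ≈ 97.474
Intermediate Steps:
Q(L, N) = 0 (Q(L, N) = -9*N*(-1 + 1) = -9*N*0 = -9*0 = 0)
v(m) = -105 + m² (v(m) = m² - 105 = -105 + m²)
G(n, J) = (92 + n)/(-102 + J)
√(G(Q(-9, 14), M) + v(98)) = √((92 + 0)/(-102 + 146) + (-105 + 98²)) = √(92/44 + (-105 + 9604)) = √((1/44)*92 + 9499) = √(23/11 + 9499) = √(104512/11) = 8*√17963/11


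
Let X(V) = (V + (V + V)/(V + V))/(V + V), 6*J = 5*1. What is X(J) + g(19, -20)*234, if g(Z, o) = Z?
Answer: 44471/10 ≈ 4447.1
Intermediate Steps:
J = ⅚ (J = (5*1)/6 = (⅙)*5 = ⅚ ≈ 0.83333)
X(V) = (1 + V)/(2*V) (X(V) = (V + (2*V)/((2*V)))/((2*V)) = (V + (2*V)*(1/(2*V)))*(1/(2*V)) = (V + 1)*(1/(2*V)) = (1 + V)*(1/(2*V)) = (1 + V)/(2*V))
X(J) + g(19, -20)*234 = (1 + ⅚)/(2*(⅚)) + 19*234 = (½)*(6/5)*(11/6) + 4446 = 11/10 + 4446 = 44471/10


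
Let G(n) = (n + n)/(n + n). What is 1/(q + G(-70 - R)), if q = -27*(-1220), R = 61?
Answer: 1/32941 ≈ 3.0357e-5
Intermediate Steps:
G(n) = 1 (G(n) = (2*n)/((2*n)) = (2*n)*(1/(2*n)) = 1)
q = 32940
1/(q + G(-70 - R)) = 1/(32940 + 1) = 1/32941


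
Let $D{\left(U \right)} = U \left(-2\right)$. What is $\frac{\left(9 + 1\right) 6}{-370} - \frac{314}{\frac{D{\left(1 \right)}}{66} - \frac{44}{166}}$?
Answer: $\frac{31816848}{29933} \approx 1062.9$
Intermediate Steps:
$D{\left(U \right)} = - 2 U$
$\frac{\left(9 + 1\right) 6}{-370} - \frac{314}{\frac{D{\left(1 \right)}}{66} - \frac{44}{166}} = \frac{\left(9 + 1\right) 6}{-370} - \frac{314}{\frac{\left(-2\right) 1}{66} - \frac{44}{166}} = 10 \cdot 6 \left(- \frac{1}{370}\right) - \frac{314}{\left(-2\right) \frac{1}{66} - \frac{22}{83}} = 60 \left(- \frac{1}{370}\right) - \frac{314}{- \frac{1}{33} - \frac{22}{83}} = - \frac{6}{37} - \frac{314}{- \frac{809}{2739}} = - \frac{6}{37} - - \frac{860046}{809} = - \frac{6}{37} + \frac{860046}{809} = \frac{31816848}{29933}$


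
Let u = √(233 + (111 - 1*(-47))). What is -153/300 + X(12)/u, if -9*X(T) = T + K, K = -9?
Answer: -51/100 - √391/1173 ≈ -0.52686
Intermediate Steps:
X(T) = 1 - T/9 (X(T) = -(T - 9)/9 = -(-9 + T)/9 = 1 - T/9)
u = √391 (u = √(233 + (111 + 47)) = √(233 + 158) = √391 ≈ 19.774)
-153/300 + X(12)/u = -153/300 + (1 - ⅑*12)/(√391) = -153*1/300 + (1 - 4/3)*(√391/391) = -51/100 - √391/1173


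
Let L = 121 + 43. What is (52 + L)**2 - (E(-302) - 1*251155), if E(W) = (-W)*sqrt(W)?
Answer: 297811 - 302*I*sqrt(302) ≈ 2.9781e+5 - 5248.2*I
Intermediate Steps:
L = 164
E(W) = -W**(3/2)
(52 + L)**2 - (E(-302) - 1*251155) = (52 + 164)**2 - (-(-302)**(3/2) - 1*251155) = 216**2 - (-(-302)*I*sqrt(302) - 251155) = 46656 - (302*I*sqrt(302) - 251155) = 46656 - (-251155 + 302*I*sqrt(302)) = 46656 + (251155 - 302*I*sqrt(302)) = 297811 - 302*I*sqrt(302)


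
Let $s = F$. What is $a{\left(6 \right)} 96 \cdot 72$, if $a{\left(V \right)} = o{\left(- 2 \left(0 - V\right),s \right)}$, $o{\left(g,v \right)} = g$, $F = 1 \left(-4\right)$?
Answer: $82944$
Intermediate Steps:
$F = -4$
$s = -4$
$a{\left(V \right)} = 2 V$ ($a{\left(V \right)} = - 2 \left(0 - V\right) = - 2 \left(- V\right) = 2 V$)
$a{\left(6 \right)} 96 \cdot 72 = 2 \cdot 6 \cdot 96 \cdot 72 = 12 \cdot 96 \cdot 72 = 1152 \cdot 72 = 82944$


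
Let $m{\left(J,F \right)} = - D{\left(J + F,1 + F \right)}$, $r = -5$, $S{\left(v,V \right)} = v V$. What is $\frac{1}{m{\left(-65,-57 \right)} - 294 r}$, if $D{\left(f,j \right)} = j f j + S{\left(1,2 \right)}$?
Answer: $\frac{1}{384060} \approx 2.6038 \cdot 10^{-6}$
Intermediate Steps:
$S{\left(v,V \right)} = V v$
$D{\left(f,j \right)} = 2 + f j^{2}$ ($D{\left(f,j \right)} = j f j + 2 \cdot 1 = f j j + 2 = f j^{2} + 2 = 2 + f j^{2}$)
$m{\left(J,F \right)} = -2 - \left(1 + F\right)^{2} \left(F + J\right)$ ($m{\left(J,F \right)} = - (2 + \left(J + F\right) \left(1 + F\right)^{2}) = - (2 + \left(F + J\right) \left(1 + F\right)^{2}) = - (2 + \left(1 + F\right)^{2} \left(F + J\right)) = -2 - \left(1 + F\right)^{2} \left(F + J\right)$)
$\frac{1}{m{\left(-65,-57 \right)} - 294 r} = \frac{1}{\left(-2 - \left(1 - 57\right)^{2} \left(-57 - 65\right)\right) - 294 \left(-5\right)} = \frac{1}{\left(-2 - \left(-56\right)^{2} \left(-122\right)\right) - -1470} = \frac{1}{\left(-2 - 3136 \left(-122\right)\right) + 1470} = \frac{1}{\left(-2 + 382592\right) + 1470} = \frac{1}{382590 + 1470} = \frac{1}{384060}$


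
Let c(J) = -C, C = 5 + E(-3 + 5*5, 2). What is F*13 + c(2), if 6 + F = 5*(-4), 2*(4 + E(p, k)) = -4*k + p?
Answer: -346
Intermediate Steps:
E(p, k) = -4 + p/2 - 2*k (E(p, k) = -4 + (-4*k + p)/2 = -4 + (p - 4*k)/2 = -4 + (p/2 - 2*k) = -4 + p/2 - 2*k)
F = -26 (F = -6 + 5*(-4) = -6 - 20 = -26)
C = 8 (C = 5 + (-4 + (-3 + 5*5)/2 - 2*2) = 5 + (-4 + (-3 + 25)/2 - 4) = 5 + (-4 + (½)*22 - 4) = 5 + (-4 + 11 - 4) = 5 + 3 = 8)
c(J) = -8 (c(J) = -1*8 = -8)
F*13 + c(2) = -26*13 - 8 = -338 - 8 = -346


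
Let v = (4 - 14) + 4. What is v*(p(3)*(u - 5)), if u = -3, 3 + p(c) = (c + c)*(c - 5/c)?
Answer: 240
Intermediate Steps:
v = -6 (v = -10 + 4 = -6)
p(c) = -3 + 2*c*(c - 5/c) (p(c) = -3 + (c + c)*(c - 5/c) = -3 + (2*c)*(c - 5/c) = -3 + 2*c*(c - 5/c))
v*(p(3)*(u - 5)) = -6*(-13 + 2*3**2)*(-3 - 5) = -6*(-13 + 2*9)*(-8) = -6*(-13 + 18)*(-8) = -30*(-8) = -6*(-40) = 240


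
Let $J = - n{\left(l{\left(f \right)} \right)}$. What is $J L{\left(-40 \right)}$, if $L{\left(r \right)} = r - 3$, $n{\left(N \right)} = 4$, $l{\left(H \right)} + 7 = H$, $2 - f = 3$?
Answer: $172$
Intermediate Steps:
$f = -1$ ($f = 2 - 3 = -1$)
$l{\left(H \right)} = -7 + H$
$L{\left(r \right)} = -3 + r$ ($L{\left(r \right)} = r - 3 = -3 + r$)
$J = -4$ ($J = \left(-1\right) 4 = -4$)
$J L{\left(-40 \right)} = - 4 \left(-3 - 40\right) = \left(-4\right) \left(-43\right) = 172$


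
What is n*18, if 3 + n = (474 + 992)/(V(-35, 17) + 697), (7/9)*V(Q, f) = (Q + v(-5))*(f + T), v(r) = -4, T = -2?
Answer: -102780/193 ≈ -532.54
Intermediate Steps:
V(Q, f) = 9*(-4 + Q)*(-2 + f)/7 (V(Q, f) = 9*((Q - 4)*(f - 2))/7 = 9*((-4 + Q)*(-2 + f))/7 = 9*(-4 + Q)*(-2 + f)/7)
n = -5710/193 (n = -3 + (474 + 992)/((72/7 - 36/7*17 - 18/7*(-35) + (9/7)*(-35)*17) + 697) = -3 + 1466/((72/7 - 612/7 + 90 - 765) + 697) = -3 + 1466/(-5265/7 + 697) = -3 + 1466/(-386/7) = -3 + 1466*(-7/386) = -3 - 5131/193 = -5710/193 ≈ -29.585)
n*18 = -5710/193*18 = -102780/193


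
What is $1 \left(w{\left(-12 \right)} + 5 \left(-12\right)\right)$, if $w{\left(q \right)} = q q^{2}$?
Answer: $-1788$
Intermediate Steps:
$w{\left(q \right)} = q^{3}$
$1 \left(w{\left(-12 \right)} + 5 \left(-12\right)\right) = 1 \left(\left(-12\right)^{3} + 5 \left(-12\right)\right) = 1 \left(-1728 - 60\right) = 1 \left(-1788\right) = -1788$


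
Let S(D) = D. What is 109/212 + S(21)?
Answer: 4561/212 ≈ 21.514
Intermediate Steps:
109/212 + S(21) = 109/212 + 21 = 4561/212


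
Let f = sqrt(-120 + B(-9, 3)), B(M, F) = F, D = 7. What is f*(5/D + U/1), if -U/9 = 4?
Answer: -741*I*sqrt(13)/7 ≈ -381.67*I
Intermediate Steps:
U = -36 (U = -9*4 = -36)
f = 3*I*sqrt(13) (f = sqrt(-120 + 3) = sqrt(-117) = 3*I*sqrt(13) ≈ 10.817*I)
f*(5/D + U/1) = (3*I*sqrt(13))*(5/7 - 36/1) = (3*I*sqrt(13))*(5*(1/7) - 36*1) = (3*I*sqrt(13))*(5/7 - 36) = (3*I*sqrt(13))*(-247/7) = -741*I*sqrt(13)/7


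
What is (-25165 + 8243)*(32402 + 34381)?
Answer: -1130101926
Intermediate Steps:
(-25165 + 8243)*(32402 + 34381) = -16922*66783 = -1130101926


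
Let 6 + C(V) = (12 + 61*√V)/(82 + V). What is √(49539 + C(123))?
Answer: √(2081626785 + 12505*√123)/205 ≈ 222.57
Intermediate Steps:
C(V) = -6 + (12 + 61*√V)/(82 + V)
√(49539 + C(123)) = √(49539 + (-480 - 6*123 + 61*√123)/(82 + 123)) = √(49539 + (-480 - 738 + 61*√123)/205) = √(49539 + (-1218 + 61*√123)/205) = √(49539 + (-1218/205 + 61*√123/205)) = √(10154277/205 + 61*√123/205)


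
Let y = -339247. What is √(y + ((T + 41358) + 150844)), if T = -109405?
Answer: 5*I*√10258 ≈ 506.41*I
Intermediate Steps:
√(y + ((T + 41358) + 150844)) = √(-339247 + ((-109405 + 41358) + 150844)) = √(-339247 + (-68047 + 150844)) = √(-339247 + 82797) = √(-256450) = 5*I*√10258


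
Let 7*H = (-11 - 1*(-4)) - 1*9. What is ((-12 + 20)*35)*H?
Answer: -640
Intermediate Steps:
H = -16/7 (H = ((-11 - 1*(-4)) - 1*9)/7 = ((-11 + 4) - 9)/7 = (-7 - 9)/7 = (⅐)*(-16) = -16/7 ≈ -2.2857)
((-12 + 20)*35)*H = ((-12 + 20)*35)*(-16/7) = (8*35)*(-16/7) = 280*(-16/7) = -640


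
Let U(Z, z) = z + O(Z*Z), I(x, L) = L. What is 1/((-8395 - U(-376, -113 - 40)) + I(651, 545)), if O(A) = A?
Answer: -1/149073 ≈ -6.7081e-6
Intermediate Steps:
U(Z, z) = z + Z**2 (U(Z, z) = z + Z*Z = z + Z**2)
1/((-8395 - U(-376, -113 - 40)) + I(651, 545)) = 1/((-8395 - ((-113 - 40) + (-376)**2)) + 545) = 1/((-8395 - (-153 + 141376)) + 545) = 1/((-8395 - 1*141223) + 545) = 1/((-8395 - 141223) + 545) = 1/(-149618 + 545) = 1/(-149073) = -1/149073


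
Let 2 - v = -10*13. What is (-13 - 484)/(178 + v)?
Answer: -497/310 ≈ -1.6032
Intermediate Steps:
v = 132 (v = 2 - (-10)*13 = 2 - 1*(-130) = 2 + 130 = 132)
(-13 - 484)/(178 + v) = (-13 - 484)/(178 + 132) = -497/310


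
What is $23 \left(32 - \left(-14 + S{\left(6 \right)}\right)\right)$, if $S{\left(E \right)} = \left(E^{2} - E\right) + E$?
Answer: $230$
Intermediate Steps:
$S{\left(E \right)} = E^{2}$
$23 \left(32 - \left(-14 + S{\left(6 \right)}\right)\right) = 23 \left(32 + \left(14 - 6^{2}\right)\right) = 23 \left(32 + \left(14 - 36\right)\right) = 23 \left(32 - 22\right) = 23 \cdot 10 = 230$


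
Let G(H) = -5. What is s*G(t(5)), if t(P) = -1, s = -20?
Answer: 100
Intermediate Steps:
s*G(t(5)) = -20*(-5) = 100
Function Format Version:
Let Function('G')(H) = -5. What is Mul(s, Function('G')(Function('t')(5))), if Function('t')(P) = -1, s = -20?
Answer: 100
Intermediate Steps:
Mul(s, Function('G')(Function('t')(5))) = Mul(-20, -5) = 100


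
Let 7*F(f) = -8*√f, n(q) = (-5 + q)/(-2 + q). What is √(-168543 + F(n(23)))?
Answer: √(-8258607 - 8*√42)/7 ≈ 410.54*I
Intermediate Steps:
n(q) = (-5 + q)/(-2 + q)
F(f) = -8*√f/7 (F(f) = (-8*√f)/7 = -8*√f/7)
√(-168543 + F(n(23))) = √(-168543 - 8*√(-5 + 23)/√(-2 + 23)/7) = √(-168543 - 8*√42/7/7) = √(-168543 - 8*√42/49)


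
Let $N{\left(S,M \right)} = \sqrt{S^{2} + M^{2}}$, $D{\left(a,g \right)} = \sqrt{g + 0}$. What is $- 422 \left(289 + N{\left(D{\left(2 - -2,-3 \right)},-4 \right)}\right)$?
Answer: $-121958 - 422 \sqrt{13} \approx -1.2348 \cdot 10^{5}$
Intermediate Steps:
$D{\left(a,g \right)} = \sqrt{g}$
$N{\left(S,M \right)} = \sqrt{M^{2} + S^{2}}$
$- 422 \left(289 + N{\left(D{\left(2 - -2,-3 \right)},-4 \right)}\right) = - 422 \left(289 + \sqrt{\left(-4\right)^{2} + \left(\sqrt{-3}\right)^{2}}\right) = - 422 \left(289 + \sqrt{16 + \left(i \sqrt{3}\right)^{2}}\right) = - 422 \left(289 + \sqrt{16 - 3}\right) = - 422 \left(289 + \sqrt{13}\right) = -121958 - 422 \sqrt{13}$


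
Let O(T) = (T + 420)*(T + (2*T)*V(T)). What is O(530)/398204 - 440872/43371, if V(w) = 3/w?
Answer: -38368120172/4317626421 ≈ -8.8864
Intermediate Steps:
O(T) = (6 + T)*(420 + T) (O(T) = (T + 420)*(T + (2*T)*(3/T)) = (420 + T)*(T + 6) = (420 + T)*(6 + T) = (6 + T)*(420 + T))
O(530)/398204 - 440872/43371 = (2520 + 530*(426 + 530))/398204 - 440872/43371 = (2520 + 530*956)*(1/398204) - 440872*1/43371 = (2520 + 506680)*(1/398204) - 440872/43371 = 509200*(1/398204) - 440872/43371 = 127300/99551 - 440872/43371 = -38368120172/4317626421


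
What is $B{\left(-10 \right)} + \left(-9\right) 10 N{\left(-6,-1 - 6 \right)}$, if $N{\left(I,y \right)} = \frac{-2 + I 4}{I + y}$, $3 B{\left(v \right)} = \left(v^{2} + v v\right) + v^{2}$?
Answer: $-80$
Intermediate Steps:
$B{\left(v \right)} = v^{2}$ ($B{\left(v \right)} = \frac{\left(v^{2} + v v\right) + v^{2}}{3} = \frac{\left(v^{2} + v^{2}\right) + v^{2}}{3} = \frac{2 v^{2} + v^{2}}{3} = \frac{3 v^{2}}{3} = v^{2}$)
$N{\left(I,y \right)} = \frac{-2 + 4 I}{I + y}$
$B{\left(-10 \right)} + \left(-9\right) 10 N{\left(-6,-1 - 6 \right)} = \left(-10\right)^{2} + \left(-9\right) 10 \frac{2 \left(-1 + 2 \left(-6\right)\right)}{-6 - 7} = 100 - 90 \frac{2 \left(-1 - 12\right)}{-6 - 7} = 100 - 90 \cdot 2 \frac{1}{-6 - 7} \left(-13\right) = 100 - 90 \cdot 2 \frac{1}{-13} \left(-13\right) = 100 - 90 \cdot 2 \left(- \frac{1}{13}\right) \left(-13\right) = 100 - 180 = -80$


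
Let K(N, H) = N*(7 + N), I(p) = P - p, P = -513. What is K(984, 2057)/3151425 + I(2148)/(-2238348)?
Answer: 243455284893/783776205100 ≈ 0.31062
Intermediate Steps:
I(p) = -513 - p
K(984, 2057)/3151425 + I(2148)/(-2238348) = (984*(7 + 984))/3151425 + (-513 - 1*2148)/(-2238348) = (984*991)*(1/3151425) + (-513 - 2148)*(-1/2238348) = 975144*(1/3151425) - 2661*(-1/2238348) = 325048/1050475 + 887/746116 = 243455284893/783776205100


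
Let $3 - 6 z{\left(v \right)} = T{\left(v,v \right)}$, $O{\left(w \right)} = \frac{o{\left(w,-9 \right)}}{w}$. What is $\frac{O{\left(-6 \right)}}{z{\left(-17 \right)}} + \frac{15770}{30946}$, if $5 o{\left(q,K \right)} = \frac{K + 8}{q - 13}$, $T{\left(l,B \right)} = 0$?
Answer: $\frac{2231752}{4409805} \approx 0.50609$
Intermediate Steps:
$o{\left(q,K \right)} = \frac{8 + K}{5 \left(-13 + q\right)}$ ($o{\left(q,K \right)} = \frac{\left(K + 8\right) \frac{1}{q - 13}}{5} = \frac{\left(8 + K\right) \frac{1}{-13 + q}}{5} = \frac{\frac{1}{-13 + q} \left(8 + K\right)}{5} = \frac{8 + K}{5 \left(-13 + q\right)}$)
$O{\left(w \right)} = - \frac{1}{5 w \left(-13 + w\right)}$ ($O{\left(w \right)} = \frac{\frac{1}{5} \frac{1}{-13 + w} \left(8 - 9\right)}{w} = \frac{\frac{1}{5} \frac{1}{-13 + w} \left(-1\right)}{w} = \frac{\left(- \frac{1}{5}\right) \frac{1}{-13 + w}}{w} = - \frac{1}{5 w \left(-13 + w\right)}$)
$z{\left(v \right)} = \frac{1}{2}$ ($z{\left(v \right)} = \frac{1}{2} - 0 = \frac{1}{2} + 0 = \frac{1}{2}$)
$\frac{O{\left(-6 \right)}}{z{\left(-17 \right)}} + \frac{15770}{30946} = - \frac{1}{5 \left(-6\right) \left(-13 - 6\right)} \frac{1}{\frac{1}{2}} + \frac{15770}{30946} = \left(- \frac{1}{5}\right) \left(- \frac{1}{6}\right) \frac{1}{-19} \cdot 2 + 15770 \cdot \frac{1}{30946} = \left(- \frac{1}{5}\right) \left(- \frac{1}{6}\right) \left(- \frac{1}{19}\right) 2 + \frac{7885}{15473} = \left(- \frac{1}{570}\right) 2 + \frac{7885}{15473} = - \frac{1}{285} + \frac{7885}{15473} = \frac{2231752}{4409805}$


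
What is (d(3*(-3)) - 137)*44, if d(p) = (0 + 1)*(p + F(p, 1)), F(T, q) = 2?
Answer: -6336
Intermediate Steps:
d(p) = 2 + p (d(p) = (0 + 1)*(p + 2) = 1*(2 + p) = 2 + p)
(d(3*(-3)) - 137)*44 = ((2 + 3*(-3)) - 137)*44 = ((2 - 9) - 137)*44 = (-7 - 137)*44 = -144*44 = -6336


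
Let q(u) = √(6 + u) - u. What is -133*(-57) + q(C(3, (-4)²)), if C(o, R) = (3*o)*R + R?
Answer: 7421 + √166 ≈ 7433.9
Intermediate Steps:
C(o, R) = R + 3*R*o (C(o, R) = 3*R*o + R = R + 3*R*o)
-133*(-57) + q(C(3, (-4)²)) = -133*(-57) + (√(6 + (-4)²*(1 + 3*3)) - (-4)²*(1 + 3*3)) = 7581 + (√(6 + 16*(1 + 9)) - 16*(1 + 9)) = 7581 + (√(6 + 16*10) - 16*10) = 7581 + (√(6 + 160) - 1*160) = 7581 + (√166 - 160) = 7581 + (-160 + √166) = 7421 + √166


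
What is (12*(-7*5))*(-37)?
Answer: 15540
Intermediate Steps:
(12*(-7*5))*(-37) = (12*(-35))*(-37) = -420*(-37) = 15540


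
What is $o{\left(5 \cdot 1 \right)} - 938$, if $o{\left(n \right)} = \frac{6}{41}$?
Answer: $- \frac{38452}{41} \approx -937.85$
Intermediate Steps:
$o{\left(n \right)} = \frac{6}{41}$ ($o{\left(n \right)} = 6 \cdot \frac{1}{41} = \frac{6}{41}$)
$o{\left(5 \cdot 1 \right)} - 938 = \frac{6}{41} - 938 = - \frac{38452}{41}$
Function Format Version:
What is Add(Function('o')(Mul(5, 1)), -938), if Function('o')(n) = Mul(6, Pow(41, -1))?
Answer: Rational(-38452, 41) ≈ -937.85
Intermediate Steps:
Function('o')(n) = Rational(6, 41) (Function('o')(n) = Mul(6, Rational(1, 41)) = Rational(6, 41))
Add(Function('o')(Mul(5, 1)), -938) = Add(Rational(6, 41), -938) = Rational(-38452, 41)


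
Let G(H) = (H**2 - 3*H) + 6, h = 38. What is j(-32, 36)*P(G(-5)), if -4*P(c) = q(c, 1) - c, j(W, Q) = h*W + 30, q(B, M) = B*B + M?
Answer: 1228103/2 ≈ 6.1405e+5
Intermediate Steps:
q(B, M) = M + B**2 (q(B, M) = B**2 + M = M + B**2)
j(W, Q) = 30 + 38*W (j(W, Q) = 38*W + 30 = 30 + 38*W)
G(H) = 6 + H**2 - 3*H
P(c) = -1/4 - c**2/4 + c/4 (P(c) = -((1 + c**2) - c)/4 = -(1 + c**2 - c)/4 = -1/4 - c**2/4 + c/4)
j(-32, 36)*P(G(-5)) = (30 + 38*(-32))*(-1/4 - (6 + (-5)**2 - 3*(-5))**2/4 + (6 + (-5)**2 - 3*(-5))/4) = (30 - 1216)*(-1/4 - (6 + 25 + 15)**2/4 + (6 + 25 + 15)/4) = -1186*(-1/4 - 1/4*46**2 + (1/4)*46) = -1186*(-1/4 - 1/4*2116 + 23/2) = -1186*(-1/4 - 529 + 23/2) = -1186*(-2071/4) = 1228103/2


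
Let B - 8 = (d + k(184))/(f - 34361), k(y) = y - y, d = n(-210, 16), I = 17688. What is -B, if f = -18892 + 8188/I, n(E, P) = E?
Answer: -1884790372/235482719 ≈ -8.0039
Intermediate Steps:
d = -210
k(y) = 0
f = -83538377/4422 (f = -18892 + 8188/17688 = -18892 + 8188*(1/17688) = -18892 + 2047/4422 = -83538377/4422 ≈ -18892.)
B = 1884790372/235482719 (B = 8 + (-210 + 0)/(-83538377/4422 - 34361) = 8 - 210/(-235482719/4422) = 8 - 210*(-4422/235482719) = 8 + 928620/235482719 = 1884790372/235482719 ≈ 8.0039)
-B = -1*1884790372/235482719 = -1884790372/235482719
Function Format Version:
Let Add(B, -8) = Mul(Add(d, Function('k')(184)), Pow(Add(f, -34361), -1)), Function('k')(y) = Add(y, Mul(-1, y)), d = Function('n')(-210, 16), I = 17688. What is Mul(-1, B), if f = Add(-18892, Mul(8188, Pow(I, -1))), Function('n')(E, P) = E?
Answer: Rational(-1884790372, 235482719) ≈ -8.0039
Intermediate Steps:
d = -210
Function('k')(y) = 0
f = Rational(-83538377, 4422) (f = Add(-18892, Mul(8188, Pow(17688, -1))) = Add(-18892, Mul(8188, Rational(1, 17688))) = Add(-18892, Rational(2047, 4422)) = Rational(-83538377, 4422) ≈ -18892.)
B = Rational(1884790372, 235482719) (B = Add(8, Mul(Add(-210, 0), Pow(Add(Rational(-83538377, 4422), -34361), -1))) = Add(8, Mul(-210, Pow(Rational(-235482719, 4422), -1))) = Add(8, Mul(-210, Rational(-4422, 235482719))) = Add(8, Rational(928620, 235482719)) = Rational(1884790372, 235482719) ≈ 8.0039)
Mul(-1, B) = Mul(-1, Rational(1884790372, 235482719)) = Rational(-1884790372, 235482719)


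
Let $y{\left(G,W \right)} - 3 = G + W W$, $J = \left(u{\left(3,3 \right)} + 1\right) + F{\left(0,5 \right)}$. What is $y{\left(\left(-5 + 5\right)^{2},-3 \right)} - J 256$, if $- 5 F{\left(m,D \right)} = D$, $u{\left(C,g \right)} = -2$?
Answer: $524$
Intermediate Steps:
$F{\left(m,D \right)} = - \frac{D}{5}$
$J = -2$ ($J = \left(-2 + 1\right) - 1 = -1 - 1 = -2$)
$y{\left(G,W \right)} = 3 + G + W^{2}$ ($y{\left(G,W \right)} = 3 + \left(G + W W\right) = 3 + \left(G + W^{2}\right) = 3 + G + W^{2}$)
$y{\left(\left(-5 + 5\right)^{2},-3 \right)} - J 256 = \left(3 + \left(-5 + 5\right)^{2} + \left(-3\right)^{2}\right) - \left(-2\right) 256 = \left(3 + 0^{2} + 9\right) - -512 = \left(3 + 0 + 9\right) + 512 = 12 + 512 = 524$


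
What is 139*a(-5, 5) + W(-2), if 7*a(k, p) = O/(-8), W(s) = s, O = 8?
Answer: -153/7 ≈ -21.857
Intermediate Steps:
a(k, p) = -⅐ (a(k, p) = (8/(-8))/7 = (8*(-⅛))/7 = (⅐)*(-1) = -⅐)
139*a(-5, 5) + W(-2) = 139*(-⅐) - 2 = -139/7 - 2 = -153/7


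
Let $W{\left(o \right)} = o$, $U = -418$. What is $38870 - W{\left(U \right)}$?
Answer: $39288$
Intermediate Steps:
$38870 - W{\left(U \right)} = 38870 - -418 = 38870 + 418 = 39288$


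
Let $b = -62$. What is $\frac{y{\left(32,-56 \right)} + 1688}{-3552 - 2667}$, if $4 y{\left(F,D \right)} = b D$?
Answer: $- \frac{284}{691} \approx -0.411$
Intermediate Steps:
$y{\left(F,D \right)} = - \frac{31 D}{2}$ ($y{\left(F,D \right)} = \frac{\left(-62\right) D}{4} = - \frac{31 D}{2}$)
$\frac{y{\left(32,-56 \right)} + 1688}{-3552 - 2667} = \frac{\left(- \frac{31}{2}\right) \left(-56\right) + 1688}{-3552 - 2667} = \frac{868 + 1688}{-6219} = 2556 \left(- \frac{1}{6219}\right) = - \frac{284}{691}$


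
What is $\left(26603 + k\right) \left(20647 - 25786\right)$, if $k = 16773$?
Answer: $-222909264$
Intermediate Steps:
$\left(26603 + k\right) \left(20647 - 25786\right) = \left(26603 + 16773\right) \left(20647 - 25786\right) = 43376 \left(-5139\right) = -222909264$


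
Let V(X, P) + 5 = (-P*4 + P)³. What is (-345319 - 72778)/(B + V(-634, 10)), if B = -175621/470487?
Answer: 196709203239/12705677056 ≈ 15.482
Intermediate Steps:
B = -175621/470487 (B = -175621*1/470487 = -175621/470487 ≈ -0.37327)
V(X, P) = -5 - 27*P³ (V(X, P) = -5 + (-P*4 + P)³ = -5 + (-4*P + P)³ = -5 + (-3*P)³ = -5 - 27*P³)
(-345319 - 72778)/(B + V(-634, 10)) = (-345319 - 72778)/(-175621/470487 + (-5 - 27*10³)) = -418097/(-175621/470487 + (-5 - 27*1000)) = -418097/(-175621/470487 + (-5 - 27000)) = -418097/(-175621/470487 - 27005) = -418097/(-12705677056/470487) = -418097*(-470487/12705677056) = 196709203239/12705677056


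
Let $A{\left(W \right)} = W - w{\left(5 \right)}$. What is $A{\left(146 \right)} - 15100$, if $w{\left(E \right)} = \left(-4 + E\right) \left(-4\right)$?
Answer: $-14950$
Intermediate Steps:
$w{\left(E \right)} = 16 - 4 E$
$A{\left(W \right)} = 4 + W$ ($A{\left(W \right)} = W - \left(16 - 20\right) = W - -4 = W + 4 = 4 + W$)
$A{\left(146 \right)} - 15100 = \left(4 + 146\right) - 15100 = 150 - 15100 = -14950$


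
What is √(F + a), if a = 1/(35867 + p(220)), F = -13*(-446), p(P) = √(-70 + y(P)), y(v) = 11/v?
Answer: √2*√((1039784335 + 2899*I*√6995)/(358670 + I*√6995)) ≈ 76.145 - 4.269e-11*I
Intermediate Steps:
p(P) = √(-70 + 11/P)
F = 5798
a = 1/(35867 + I*√6995/10) (a = 1/(35867 + √(-70 + 11/220)) = 1/(35867 + √(-70 + 11*(1/220))) = 1/(35867 + √(-70 + 1/20)) = 1/(35867 + √(-1399/20)) = 1/(35867 + I*√6995/10) ≈ 2.7881e-5 - 6.5e-9*I)
√(F + a) = √(5798 + (717340/25728835179 - 2*I*√6995/25728835179)) = √(149175787085182/25728835179 - 2*I*√6995/25728835179)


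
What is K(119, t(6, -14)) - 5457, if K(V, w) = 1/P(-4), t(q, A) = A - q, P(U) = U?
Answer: -21829/4 ≈ -5457.3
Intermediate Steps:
K(V, w) = -¼ (K(V, w) = 1/(-4) = -¼)
K(119, t(6, -14)) - 5457 = -¼ - 5457 = -21829/4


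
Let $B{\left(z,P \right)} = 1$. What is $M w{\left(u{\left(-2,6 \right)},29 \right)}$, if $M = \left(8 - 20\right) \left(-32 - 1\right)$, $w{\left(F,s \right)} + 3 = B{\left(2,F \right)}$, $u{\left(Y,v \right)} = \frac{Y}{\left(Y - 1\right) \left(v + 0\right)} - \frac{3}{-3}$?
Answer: $-792$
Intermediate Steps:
$u{\left(Y,v \right)} = 1 + \frac{Y}{v \left(-1 + Y\right)}$ ($u{\left(Y,v \right)} = \frac{Y}{\left(-1 + Y\right) v} - -1 = \frac{Y}{v \left(-1 + Y\right)} + 1 = 1 + \frac{Y}{v \left(-1 + Y\right)}$)
$w{\left(F,s \right)} = -2$ ($w{\left(F,s \right)} = -3 + 1 = -2$)
$M = 396$ ($M = \left(-12\right) \left(-33\right) = 396$)
$M w{\left(u{\left(-2,6 \right)},29 \right)} = 396 \left(-2\right) = -792$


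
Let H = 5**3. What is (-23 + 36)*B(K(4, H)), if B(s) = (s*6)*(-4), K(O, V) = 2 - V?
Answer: 38376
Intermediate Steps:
H = 125
B(s) = -24*s (B(s) = (6*s)*(-4) = -24*s)
(-23 + 36)*B(K(4, H)) = (-23 + 36)*(-24*(2 - 1*125)) = 13*(-24*(2 - 125)) = 13*(-24*(-123)) = 13*2952 = 38376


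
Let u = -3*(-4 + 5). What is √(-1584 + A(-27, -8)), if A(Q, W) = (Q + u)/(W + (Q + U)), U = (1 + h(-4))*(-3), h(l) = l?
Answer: 19*I*√741/13 ≈ 39.785*I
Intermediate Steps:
u = -3 (u = -3*1 = -3)
U = 9 (U = (1 - 4)*(-3) = -3*(-3) = 9)
A(Q, W) = (-3 + Q)/(9 + Q + W) (A(Q, W) = (Q - 3)/(W + (Q + 9)) = (-3 + Q)/(W + (9 + Q)) = (-3 + Q)/(9 + Q + W))
√(-1584 + A(-27, -8)) = √(-1584 + (-3 - 27)/(9 - 27 - 8)) = √(-1584 - 30/(-26)) = √(-1584 - 1/26*(-30)) = √(-1584 + 15/13) = √(-20577/13) = 19*I*√741/13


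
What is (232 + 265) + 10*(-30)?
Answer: 197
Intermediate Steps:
(232 + 265) + 10*(-30) = 497 - 300 = 197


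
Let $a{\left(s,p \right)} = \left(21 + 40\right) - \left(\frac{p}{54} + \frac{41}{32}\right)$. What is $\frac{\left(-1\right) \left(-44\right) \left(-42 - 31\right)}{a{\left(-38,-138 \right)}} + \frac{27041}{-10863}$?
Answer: $- \frac{619639039}{11460465} \approx -54.068$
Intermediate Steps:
$a{\left(s,p \right)} = \frac{1911}{32} - \frac{p}{54}$ ($a{\left(s,p \right)} = 61 - \left(p \frac{1}{54} + 41 \cdot \frac{1}{32}\right) = 61 - \left(\frac{p}{54} + \frac{41}{32}\right) = 61 - \left(\frac{41}{32} + \frac{p}{54}\right) = \frac{1911}{32} - \frac{p}{54}$)
$\frac{\left(-1\right) \left(-44\right) \left(-42 - 31\right)}{a{\left(-38,-138 \right)}} + \frac{27041}{-10863} = \frac{\left(-1\right) \left(-44\right) \left(-42 - 31\right)}{\frac{1911}{32} - - \frac{23}{9}} + \frac{27041}{-10863} = \frac{44 \left(-73\right)}{\frac{1911}{32} + \frac{23}{9}} + 27041 \left(- \frac{1}{10863}\right) = - \frac{3212}{\frac{17935}{288}} - \frac{27041}{10863} = \left(-3212\right) \frac{288}{17935} - \frac{27041}{10863} = - \frac{925056}{17935} - \frac{27041}{10863} = - \frac{619639039}{11460465}$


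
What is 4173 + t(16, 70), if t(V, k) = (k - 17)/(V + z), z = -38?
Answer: 91753/22 ≈ 4170.6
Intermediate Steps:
t(V, k) = (-17 + k)/(-38 + V) (t(V, k) = (k - 17)/(V - 38) = (-17 + k)/(-38 + V))
4173 + t(16, 70) = 4173 + (-17 + 70)/(-38 + 16) = 4173 + 53/(-22) = 4173 - 1/22*53 = 4173 - 53/22 = 91753/22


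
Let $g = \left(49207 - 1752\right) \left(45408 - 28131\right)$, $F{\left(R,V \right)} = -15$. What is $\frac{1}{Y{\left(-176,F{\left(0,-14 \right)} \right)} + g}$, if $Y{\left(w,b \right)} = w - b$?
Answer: $\frac{1}{819879874} \approx 1.2197 \cdot 10^{-9}$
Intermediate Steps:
$g = 819880035$ ($g = 47455 \cdot 17277 = 819880035$)
$\frac{1}{Y{\left(-176,F{\left(0,-14 \right)} \right)} + g} = \frac{1}{\left(-176 - -15\right) + 819880035} = \frac{1}{\left(-176 + 15\right) + 819880035} = \frac{1}{-161 + 819880035} = \frac{1}{819879874}$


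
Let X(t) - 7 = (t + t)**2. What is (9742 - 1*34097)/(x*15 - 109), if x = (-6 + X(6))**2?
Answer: -24355/315266 ≈ -0.077252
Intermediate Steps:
X(t) = 7 + 4*t**2 (X(t) = 7 + (t + t)**2 = 7 + (2*t)**2 = 7 + 4*t**2)
x = 21025 (x = (-6 + (7 + 4*6**2))**2 = (-6 + (7 + 4*36))**2 = (-6 + (7 + 144))**2 = (-6 + 151)**2 = 145**2 = 21025)
(9742 - 1*34097)/(x*15 - 109) = (9742 - 1*34097)/(21025*15 - 109) = (9742 - 34097)/(315375 - 109) = -24355/315266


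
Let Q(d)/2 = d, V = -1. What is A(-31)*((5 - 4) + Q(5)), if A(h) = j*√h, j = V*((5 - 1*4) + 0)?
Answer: -11*I*√31 ≈ -61.245*I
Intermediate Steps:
Q(d) = 2*d
j = -1 (j = -((5 - 1*4) + 0) = -((5 - 4) + 0) = -(1 + 0) = -1*1 = -1)
A(h) = -√h
A(-31)*((5 - 4) + Q(5)) = (-√(-31))*((5 - 4) + 2*5) = (-I*√31)*(1 + 10) = -I*√31*11 = -11*I*√31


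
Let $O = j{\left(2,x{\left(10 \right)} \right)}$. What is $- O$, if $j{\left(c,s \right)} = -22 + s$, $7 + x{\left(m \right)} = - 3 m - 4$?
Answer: $63$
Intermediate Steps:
$x{\left(m \right)} = -11 - 3 m$ ($x{\left(m \right)} = -7 - \left(4 + 3 m\right) = -11 - 3 m$)
$O = -63$ ($O = -22 - 41 = -63$)
$- O = \left(-1\right) \left(-63\right) = 63$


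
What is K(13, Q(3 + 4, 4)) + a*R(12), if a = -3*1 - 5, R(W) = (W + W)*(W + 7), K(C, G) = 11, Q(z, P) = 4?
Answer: -3637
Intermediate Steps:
R(W) = 2*W*(7 + W) (R(W) = (2*W)*(7 + W) = 2*W*(7 + W))
a = -8 (a = -3 - 5 = -8)
K(13, Q(3 + 4, 4)) + a*R(12) = 11 - 16*12*(7 + 12) = 11 - 16*12*19 = 11 - 8*456 = 11 - 3648 = -3637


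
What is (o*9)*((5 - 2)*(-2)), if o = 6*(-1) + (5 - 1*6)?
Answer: 378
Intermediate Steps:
o = -7 (o = -6 + (5 - 6) = -6 - 1 = -7)
(o*9)*((5 - 2)*(-2)) = (-7*9)*((5 - 2)*(-2)) = -189*(-2) = -63*(-6) = 378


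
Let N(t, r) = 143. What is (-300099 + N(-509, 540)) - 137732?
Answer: -437688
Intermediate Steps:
(-300099 + N(-509, 540)) - 137732 = (-300099 + 143) - 137732 = -299956 - 137732 = -437688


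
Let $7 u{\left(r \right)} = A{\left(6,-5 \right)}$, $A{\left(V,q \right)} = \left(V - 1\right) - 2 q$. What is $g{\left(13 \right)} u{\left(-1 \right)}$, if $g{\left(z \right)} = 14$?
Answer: $30$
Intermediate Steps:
$A{\left(V,q \right)} = -1 + V - 2 q$ ($A{\left(V,q \right)} = \left(-1 + V\right) - 2 q = -1 + V - 2 q$)
$u{\left(r \right)} = \frac{15}{7}$ ($u{\left(r \right)} = \frac{-1 + 6 - -10}{7} = \frac{-1 + 6 + 10}{7} = \frac{1}{7} \cdot 15 = \frac{15}{7}$)
$g{\left(13 \right)} u{\left(-1 \right)} = 14 \cdot \frac{15}{7} = 30$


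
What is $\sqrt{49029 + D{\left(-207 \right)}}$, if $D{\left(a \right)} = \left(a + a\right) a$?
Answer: $\sqrt{134727} \approx 367.05$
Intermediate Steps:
$D{\left(a \right)} = 2 a^{2}$ ($D{\left(a \right)} = 2 a a = 2 a^{2}$)
$\sqrt{49029 + D{\left(-207 \right)}} = \sqrt{49029 + 2 \left(-207\right)^{2}} = \sqrt{49029 + 2 \cdot 42849} = \sqrt{49029 + 85698} = \sqrt{134727}$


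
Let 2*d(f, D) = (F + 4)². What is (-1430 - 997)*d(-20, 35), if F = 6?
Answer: -121350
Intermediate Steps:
d(f, D) = 50 (d(f, D) = (6 + 4)²/2 = (½)*10² = (½)*100 = 50)
(-1430 - 997)*d(-20, 35) = (-1430 - 997)*50 = -2427*50 = -121350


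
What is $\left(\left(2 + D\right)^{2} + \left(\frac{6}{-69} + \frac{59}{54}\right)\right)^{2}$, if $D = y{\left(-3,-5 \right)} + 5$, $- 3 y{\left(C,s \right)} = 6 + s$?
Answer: $\frac{3186489601}{1542564} \approx 2065.7$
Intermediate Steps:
$y{\left(C,s \right)} = -2 - \frac{s}{3}$ ($y{\left(C,s \right)} = - \frac{6 + s}{3} = -2 - \frac{s}{3}$)
$D = \frac{14}{3}$ ($D = \left(-2 - - \frac{5}{3}\right) + 5 = \left(-2 + \frac{5}{3}\right) + 5 = - \frac{1}{3} + 5 = \frac{14}{3} \approx 4.6667$)
$\left(\left(2 + D\right)^{2} + \left(\frac{6}{-69} + \frac{59}{54}\right)\right)^{2} = \left(\left(2 + \frac{14}{3}\right)^{2} + \left(\frac{6}{-69} + \frac{59}{54}\right)\right)^{2} = \left(\left(\frac{20}{3}\right)^{2} + \left(6 \left(- \frac{1}{69}\right) + 59 \cdot \frac{1}{54}\right)\right)^{2} = \left(\frac{400}{9} + \left(- \frac{2}{23} + \frac{59}{54}\right)\right)^{2} = \left(\frac{400}{9} + \frac{1249}{1242}\right)^{2} = \left(\frac{56449}{1242}\right)^{2} = \frac{3186489601}{1542564}$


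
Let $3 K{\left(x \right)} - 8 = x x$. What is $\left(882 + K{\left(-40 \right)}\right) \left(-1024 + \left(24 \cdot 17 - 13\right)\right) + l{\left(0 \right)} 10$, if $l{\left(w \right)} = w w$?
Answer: $-891922$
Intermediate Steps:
$K{\left(x \right)} = \frac{8}{3} + \frac{x^{2}}{3}$ ($K{\left(x \right)} = \frac{8}{3} + \frac{x x}{3} = \frac{8}{3} + \frac{x^{2}}{3}$)
$l{\left(w \right)} = w^{2}$
$\left(882 + K{\left(-40 \right)}\right) \left(-1024 + \left(24 \cdot 17 - 13\right)\right) + l{\left(0 \right)} 10 = \left(882 + \left(\frac{8}{3} + \frac{\left(-40\right)^{2}}{3}\right)\right) \left(-1024 + \left(24 \cdot 17 - 13\right)\right) + 0^{2} \cdot 10 = \left(882 + \left(\frac{8}{3} + \frac{1}{3} \cdot 1600\right)\right) \left(-1024 + \left(408 - 13\right)\right) + 0 \cdot 10 = \left(882 + \left(\frac{8}{3} + \frac{1600}{3}\right)\right) \left(-1024 + 395\right) + 0 = \left(882 + 536\right) \left(-629\right) + 0 = 1418 \left(-629\right) + 0 = -891922 + 0 = -891922$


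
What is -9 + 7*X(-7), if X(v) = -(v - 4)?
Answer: 68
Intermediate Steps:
X(v) = 4 - v (X(v) = -(-4 + v) = 4 - v)
-9 + 7*X(-7) = -9 + 7*(4 - 1*(-7)) = -9 + 7*(4 + 7) = -9 + 7*11 = -9 + 77 = 68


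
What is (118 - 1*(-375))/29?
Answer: 17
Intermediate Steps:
(118 - 1*(-375))/29 = (118 + 375)*(1/29) = 493*(1/29) = 17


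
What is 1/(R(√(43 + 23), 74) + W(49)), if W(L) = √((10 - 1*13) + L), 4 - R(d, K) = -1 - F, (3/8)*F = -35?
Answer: -795/69811 - 9*√46/69811 ≈ -0.012262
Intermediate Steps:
F = -280/3 (F = (8/3)*(-35) = -280/3 ≈ -93.333)
R(d, K) = -265/3 (R(d, K) = 4 - (-1 - 1*(-280/3)) = 4 - (-1 + 280/3) = 4 - 1*277/3 = 4 - 277/3 = -265/3)
W(L) = √(-3 + L) (W(L) = √((10 - 13) + L) = √(-3 + L))
1/(R(√(43 + 23), 74) + W(49)) = 1/(-265/3 + √(-3 + 49)) = 1/(-265/3 + √46)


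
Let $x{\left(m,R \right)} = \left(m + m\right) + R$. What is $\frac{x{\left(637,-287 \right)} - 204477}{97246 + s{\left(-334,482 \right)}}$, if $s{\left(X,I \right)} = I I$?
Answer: $- \frac{20349}{32957} \approx -0.61744$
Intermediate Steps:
$s{\left(X,I \right)} = I^{2}$
$x{\left(m,R \right)} = R + 2 m$ ($x{\left(m,R \right)} = 2 m + R = R + 2 m$)
$\frac{x{\left(637,-287 \right)} - 204477}{97246 + s{\left(-334,482 \right)}} = \frac{\left(-287 + 2 \cdot 637\right) - 204477}{97246 + 482^{2}} = \frac{\left(-287 + 1274\right) - 204477}{97246 + 232324} = \frac{987 - 204477}{329570} = \left(-203490\right) \frac{1}{329570} = - \frac{20349}{32957}$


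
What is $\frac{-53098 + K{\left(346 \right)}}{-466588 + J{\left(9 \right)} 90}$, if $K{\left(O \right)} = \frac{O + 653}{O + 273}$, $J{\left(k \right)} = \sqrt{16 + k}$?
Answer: $\frac{32866663}{288539422} \approx 0.11391$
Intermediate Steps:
$K{\left(O \right)} = \frac{653 + O}{273 + O}$
$\frac{-53098 + K{\left(346 \right)}}{-466588 + J{\left(9 \right)} 90} = \frac{-53098 + \frac{653 + 346}{273 + 346}}{-466588 + \sqrt{16 + 9} \cdot 90} = \frac{-53098 + \frac{1}{619} \cdot 999}{-466588 + \sqrt{25} \cdot 90} = \frac{-53098 + \frac{1}{619} \cdot 999}{-466588 + 5 \cdot 90} = \frac{-53098 + \frac{999}{619}}{-466588 + 450} = - \frac{32866663}{619 \left(-466138\right)} = \left(- \frac{32866663}{619}\right) \left(- \frac{1}{466138}\right) = \frac{32866663}{288539422}$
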